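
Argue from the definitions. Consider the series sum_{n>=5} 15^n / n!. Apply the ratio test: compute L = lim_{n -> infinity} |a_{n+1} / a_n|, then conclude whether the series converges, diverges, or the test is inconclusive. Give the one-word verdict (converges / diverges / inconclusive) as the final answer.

Let a_n denote the general term. Form the ratio a_{n+1}/a_n and simplify:
a_{n+1}/a_n = 15/(n + 1)
Take the limit as n -> infinity: L = 0.
Since L = 0 < 1, the ratio test implies the series converges.

converges


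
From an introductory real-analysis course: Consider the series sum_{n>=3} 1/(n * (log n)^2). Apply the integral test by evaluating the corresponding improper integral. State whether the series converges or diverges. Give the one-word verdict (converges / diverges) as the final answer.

Let f(x) = 1/(x*log(x)^2). Then f is positive, continuous, and decreasing on [3, infinity), so the integral test applies.
Compute the improper integral int_{3}^infinity f(x) dx:
  antiderivative F(x) = -1/log(x).
  F(x) -> 0 as x -> infinity.  int = 0 - F(3) = 1/log(3) < infinity. By the integral test, the series converges.

converges


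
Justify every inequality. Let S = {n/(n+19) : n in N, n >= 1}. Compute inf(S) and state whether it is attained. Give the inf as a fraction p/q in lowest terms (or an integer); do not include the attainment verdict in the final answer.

Analysis:
- Values: 1/20, 2/21, 3/22, 4/23, ... strictly increasing.
- Minimum is 1/20 (n=1); inf = 1/20 (attained).
- n/(n+19) = 1 - 19/(n+19) -> 1 from below as n -> infinity, and never equals 1.
- So sup = 1 (not attained).
Conclusion: inf(S) = 1/20, attained in S.

1/20


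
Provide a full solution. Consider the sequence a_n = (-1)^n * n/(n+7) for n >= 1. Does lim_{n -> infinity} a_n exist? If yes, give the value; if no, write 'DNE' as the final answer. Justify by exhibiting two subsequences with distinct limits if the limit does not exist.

Examine the behaviour of a_n along subsequences.
a_{2k} = 2k/(2k+7) -> 1. a_{2k+1} = -(2k+1)/(2k+8) -> -1.
Since these two subsequential limits are 1 and -1, distinct, the full sequence cannot converge (a convergent sequence has all subsequences tending to the same limit). So lim a_n does not exist.

DNE


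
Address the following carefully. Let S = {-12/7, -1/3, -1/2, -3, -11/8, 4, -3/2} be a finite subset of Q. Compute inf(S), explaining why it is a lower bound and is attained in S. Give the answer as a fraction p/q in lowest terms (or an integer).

S is finite, so inf(S) = min(S).
Sorted increasing:
-3, -12/7, -3/2, -11/8, -1/2, -1/3, 4
The extremum is -3.
For every x in S, x >= -3. And -3 is in S, so it is attained.
Therefore inf(S) = -3.

-3


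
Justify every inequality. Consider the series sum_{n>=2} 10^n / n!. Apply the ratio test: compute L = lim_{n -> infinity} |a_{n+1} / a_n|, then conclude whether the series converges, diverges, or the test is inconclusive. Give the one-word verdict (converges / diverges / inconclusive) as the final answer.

Let a_n denote the general term. Form the ratio a_{n+1}/a_n and simplify:
a_{n+1}/a_n = 10/(n + 1)
Take the limit as n -> infinity: L = 0.
Since L = 0 < 1, the ratio test implies the series converges.

converges


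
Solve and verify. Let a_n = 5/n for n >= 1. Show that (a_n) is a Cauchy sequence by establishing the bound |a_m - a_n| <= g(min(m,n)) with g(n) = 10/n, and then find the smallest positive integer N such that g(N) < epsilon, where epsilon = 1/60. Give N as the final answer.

For any m, n >= 1, by the triangle inequality:
|a_m - a_n| = |5/m - 5/n| <= 5*1/m + 5*1/n <= 10/min(m,n).
So g(n) = 10/n bounds the Cauchy difference. Since g(n) -> 0, (a_n) is Cauchy.
Now solve g(N) < 1/60: 10/N < 1/60 <=> N > 10 / (1/60) = 600.
The smallest integer strictly greater than 600 is N = 601.
Check: g(601) = 10/601 = 10/601 < 1/60; g(600) = 1/60 >= 1/60. So N = 601.

601


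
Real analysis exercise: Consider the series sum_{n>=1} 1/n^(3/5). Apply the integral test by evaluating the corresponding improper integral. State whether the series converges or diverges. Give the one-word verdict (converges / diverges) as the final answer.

Let f(x) = x^(-3/5). Then f is positive, continuous, and decreasing on [1, infinity), so the integral test applies.
Compute the improper integral int_{1}^infinity f(x) dx:
  antiderivative F(x) = 5*x^(2/5)/2.
  As x -> infinity, F(x) -> infinity (since p = 3/5 < 1).
  So the integral diverges. By the integral test, the series diverges.

diverges


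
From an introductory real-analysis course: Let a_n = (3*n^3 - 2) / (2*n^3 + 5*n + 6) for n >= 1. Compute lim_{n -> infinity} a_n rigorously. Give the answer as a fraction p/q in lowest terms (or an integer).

Divide numerator and denominator by n^3, the highest power:
numerator / n^3 = 3 - 2/n^3
denominator / n^3 = 2 + 5/n^2 + 6/n^3
As n -> infinity, all terms of the form c/n^k (k >= 1) tend to 0.
So numerator / n^3 -> 3 and denominator / n^3 -> 2.
Therefore lim a_n = 3/2.

3/2


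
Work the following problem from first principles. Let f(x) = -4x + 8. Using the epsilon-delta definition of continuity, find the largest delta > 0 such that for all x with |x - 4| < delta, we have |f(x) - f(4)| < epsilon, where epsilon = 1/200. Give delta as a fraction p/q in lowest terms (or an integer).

We compute f(4) = -4*(4) + 8 = -8.
|f(x) - f(4)| = |-4x + 8 - (-8)| = |-4(x - 4)| = 4|x - 4|.
We need 4|x - 4| < 1/200, i.e. |x - 4| < 1/200 / 4 = 1/800.
So any delta <= 1/800 works. Conversely, if delta > 1/800, then x = 4 + 1/800 satisfies |x - 4| = 1/800 < delta but |f(x) - f(4)| = 4 * 1/800 = 1/200, which is not < 1/200; so no larger delta works.
Hence the largest such delta is 1/800.

1/800


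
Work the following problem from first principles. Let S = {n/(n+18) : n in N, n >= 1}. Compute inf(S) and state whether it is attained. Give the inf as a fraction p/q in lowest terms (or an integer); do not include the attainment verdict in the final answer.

Analysis:
- Values: 1/19, 1/10, 1/7, 2/11, ... strictly increasing.
- Minimum is 1/19 (n=1); inf = 1/19 (attained).
- n/(n+18) = 1 - 18/(n+18) -> 1 from below as n -> infinity, and never equals 1.
- So sup = 1 (not attained).
Conclusion: inf(S) = 1/19, attained in S.

1/19


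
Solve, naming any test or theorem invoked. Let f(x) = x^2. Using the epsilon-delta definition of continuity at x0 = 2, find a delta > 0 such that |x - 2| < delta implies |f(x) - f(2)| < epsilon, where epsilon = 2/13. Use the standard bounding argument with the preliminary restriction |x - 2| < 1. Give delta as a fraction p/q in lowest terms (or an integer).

Factor: |x^2 - (2)^2| = |x - 2| * |x + 2|.
Impose |x - 2| < 1 first. Then |x + 2| = |(x - 2) + 2*(2)| <= |x - 2| + 2*|2| < 1 + 4 = 5.
So |x^2 - (2)^2| < delta * 5.
We need delta * 5 <= 2/13, i.e. delta <= 2/13/5 = 2/65.
Since 2/65 < 1, this is tighter than 1; take delta = 2/65.
So delta = 2/65 works.

2/65


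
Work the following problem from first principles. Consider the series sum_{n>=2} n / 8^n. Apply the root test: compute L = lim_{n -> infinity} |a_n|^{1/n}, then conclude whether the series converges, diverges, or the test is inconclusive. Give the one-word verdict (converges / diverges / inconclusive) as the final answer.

Let a_n denote the general term. Form |a_n|^(1/n) and simplify:
|a_n|^(1/n) = n^(1/n)/8
Take the limit as n -> infinity: L = 1/8.
Since L = 1/8 < 1, the root test implies convergence.

converges


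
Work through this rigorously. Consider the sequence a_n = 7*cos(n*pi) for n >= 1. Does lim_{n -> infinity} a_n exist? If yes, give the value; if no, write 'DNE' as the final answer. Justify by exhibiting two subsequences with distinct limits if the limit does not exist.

Examine the behaviour of a_n along subsequences.
cos(n*pi) = (-1)^n, so a_n = 7*(-1)^n. a_{2k} = 7 -> 7. a_{2k+1} = -7 -> -7.
Since these two subsequential limits are 7 and -7, distinct, the full sequence cannot converge (a convergent sequence has all subsequences tending to the same limit). So lim a_n does not exist.

DNE


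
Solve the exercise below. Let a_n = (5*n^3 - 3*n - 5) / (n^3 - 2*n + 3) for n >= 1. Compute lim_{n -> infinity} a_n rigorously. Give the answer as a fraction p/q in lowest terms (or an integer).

Divide numerator and denominator by n^3, the highest power:
numerator / n^3 = 5 - 3/n^2 - 5/n^3
denominator / n^3 = 1 - 2/n^2 + 3/n^3
As n -> infinity, all terms of the form c/n^k (k >= 1) tend to 0.
So numerator / n^3 -> 5 and denominator / n^3 -> 1.
Therefore lim a_n = 5.

5


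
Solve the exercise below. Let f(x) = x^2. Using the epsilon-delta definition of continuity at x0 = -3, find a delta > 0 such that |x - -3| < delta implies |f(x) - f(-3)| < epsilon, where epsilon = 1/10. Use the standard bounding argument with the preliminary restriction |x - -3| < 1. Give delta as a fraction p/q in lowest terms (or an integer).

Factor: |x^2 - (-3)^2| = |x - -3| * |x + -3|.
Impose |x - -3| < 1 first. Then |x + -3| = |(x - -3) + 2*(-3)| <= |x - -3| + 2*|-3| < 1 + 6 = 7.
So |x^2 - (-3)^2| < delta * 7.
We need delta * 7 <= 1/10, i.e. delta <= 1/10/7 = 1/70.
Since 1/70 < 1, this is tighter than 1; take delta = 1/70.
So delta = 1/70 works.

1/70


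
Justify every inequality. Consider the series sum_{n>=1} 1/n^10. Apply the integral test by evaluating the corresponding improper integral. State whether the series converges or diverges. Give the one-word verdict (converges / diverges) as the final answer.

Let f(x) = x^(-10). Then f is positive, continuous, and decreasing on [1, infinity), so the integral test applies.
Compute the improper integral int_{1}^infinity f(x) dx:
  antiderivative F(x) = -1/(9*x^9).
  As x -> infinity, F(x) -> 0 (since p = 10 > 1).
  So int = F(infinity) - F(1) = 0 - (-1/9) = 1/9.
  Finite, so by the integral test, the series converges.

converges


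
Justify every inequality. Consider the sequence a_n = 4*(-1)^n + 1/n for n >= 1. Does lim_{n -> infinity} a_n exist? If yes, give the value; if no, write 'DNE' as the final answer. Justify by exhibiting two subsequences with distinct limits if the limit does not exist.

Examine the behaviour of a_n along subsequences.
a_{2k} = 4 + 1/(2k) -> 4. a_{2k+1} = -4 + 1/(2k+1) -> -4.
Since these two subsequential limits are 4 and -4, distinct, the full sequence cannot converge (a convergent sequence has all subsequences tending to the same limit). So lim a_n does not exist.

DNE


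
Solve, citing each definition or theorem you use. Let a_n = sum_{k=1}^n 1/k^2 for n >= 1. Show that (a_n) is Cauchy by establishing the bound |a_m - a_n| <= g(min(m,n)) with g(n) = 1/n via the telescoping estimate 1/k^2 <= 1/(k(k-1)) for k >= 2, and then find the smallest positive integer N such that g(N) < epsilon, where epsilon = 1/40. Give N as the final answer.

For m > n >= 1: |a_m - a_n| = sum_{k=n+1}^m 1/k^2.
Use 1/k^2 <= 1/(k(k-1)) = 1/(k-1) - 1/k for k >= 2:
sum_{k=n+1}^m 1/k^2 <= sum_{k=n+1}^m (1/(k-1) - 1/k) = 1/n - 1/m <= 1/n.
By symmetry the same bound holds with n,m swapped, so |a_m - a_n| <= 1/min(m,n) = g(min(m,n)). Since g(n) -> 0, (a_n) is Cauchy.
Now solve g(N) < 1/40: 1/N < 1/40 <=> N > 1/(1/40) = 40.
The smallest integer strictly greater than 40 is N = 41.
Check: g(41) = 1/41 < 1/40; g(40) = 1/40 >= 1/40. So N = 41.

41


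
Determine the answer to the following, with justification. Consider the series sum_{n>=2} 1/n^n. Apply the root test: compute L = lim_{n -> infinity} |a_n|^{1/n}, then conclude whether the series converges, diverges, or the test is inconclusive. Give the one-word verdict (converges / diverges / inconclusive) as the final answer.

Let a_n denote the general term. Form |a_n|^(1/n) and simplify:
|a_n|^(1/n) = 1/n
Take the limit as n -> infinity: L = 0.
Since L = 0 < 1, the root test implies convergence.

converges


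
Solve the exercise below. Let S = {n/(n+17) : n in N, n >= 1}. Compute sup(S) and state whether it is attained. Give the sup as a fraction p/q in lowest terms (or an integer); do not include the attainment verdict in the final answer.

Analysis:
- Values: 1/18, 2/19, 3/20, 4/21, ... strictly increasing.
- Minimum is 1/18 (n=1); inf = 1/18 (attained).
- n/(n+17) = 1 - 17/(n+17) -> 1 from below as n -> infinity, and never equals 1.
- So sup = 1 (not attained).
Conclusion: sup(S) = 1, not attained in S.

1


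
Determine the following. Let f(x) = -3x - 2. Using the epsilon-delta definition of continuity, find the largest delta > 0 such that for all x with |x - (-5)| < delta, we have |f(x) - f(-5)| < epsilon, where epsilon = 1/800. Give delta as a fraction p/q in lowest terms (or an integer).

We compute f(-5) = -3*(-5) - 2 = 13.
|f(x) - f(-5)| = |-3x - 2 - (13)| = |-3(x - (-5))| = 3|x - (-5)|.
We need 3|x - (-5)| < 1/800, i.e. |x - (-5)| < 1/800 / 3 = 1/2400.
So any delta <= 1/2400 works. Conversely, if delta > 1/2400, then x = -5 + 1/2400 satisfies |x - (-5)| = 1/2400 < delta but |f(x) - f(-5)| = 3 * 1/2400 = 1/800, which is not < 1/800; so no larger delta works.
Hence the largest such delta is 1/2400.

1/2400


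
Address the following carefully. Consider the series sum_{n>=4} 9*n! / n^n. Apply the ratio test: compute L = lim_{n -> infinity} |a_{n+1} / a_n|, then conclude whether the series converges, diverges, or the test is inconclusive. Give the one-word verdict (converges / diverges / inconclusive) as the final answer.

Let a_n denote the general term. Form the ratio a_{n+1}/a_n and simplify:
a_{n+1}/a_n = (n/(n + 1))^n
Take the limit as n -> infinity: L = exp(-1).
Since L = exp(-1) < 1, the ratio test implies the series converges.

converges


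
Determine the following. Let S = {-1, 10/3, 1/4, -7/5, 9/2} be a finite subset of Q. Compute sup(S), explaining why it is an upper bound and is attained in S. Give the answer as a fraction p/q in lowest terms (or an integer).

S is finite, so sup(S) = max(S).
Sorted decreasing:
9/2, 10/3, 1/4, -1, -7/5
The extremum is 9/2.
For every x in S, x <= 9/2. And 9/2 is in S, so it is attained.
Therefore sup(S) = 9/2.

9/2


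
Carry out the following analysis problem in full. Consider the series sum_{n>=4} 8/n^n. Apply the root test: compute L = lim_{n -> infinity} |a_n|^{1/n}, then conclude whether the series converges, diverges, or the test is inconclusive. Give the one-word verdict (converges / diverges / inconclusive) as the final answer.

Let a_n denote the general term. Form |a_n|^(1/n) and simplify:
|a_n|^(1/n) = 2^(3/n)/n
Take the limit as n -> infinity: L = 0.
Since L = 0 < 1, the root test implies convergence.

converges


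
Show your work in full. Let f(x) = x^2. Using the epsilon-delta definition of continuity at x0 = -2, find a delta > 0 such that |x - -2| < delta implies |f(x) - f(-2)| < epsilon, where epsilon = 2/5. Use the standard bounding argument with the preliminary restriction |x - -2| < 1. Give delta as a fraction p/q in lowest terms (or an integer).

Factor: |x^2 - (-2)^2| = |x - -2| * |x + -2|.
Impose |x - -2| < 1 first. Then |x + -2| = |(x - -2) + 2*(-2)| <= |x - -2| + 2*|-2| < 1 + 4 = 5.
So |x^2 - (-2)^2| < delta * 5.
We need delta * 5 <= 2/5, i.e. delta <= 2/5/5 = 2/25.
Since 2/25 < 1, this is tighter than 1; take delta = 2/25.
So delta = 2/25 works.

2/25


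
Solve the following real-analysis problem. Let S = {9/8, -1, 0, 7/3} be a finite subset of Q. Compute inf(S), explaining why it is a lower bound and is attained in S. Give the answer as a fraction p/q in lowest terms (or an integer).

S is finite, so inf(S) = min(S).
Sorted increasing:
-1, 0, 9/8, 7/3
The extremum is -1.
For every x in S, x >= -1. And -1 is in S, so it is attained.
Therefore inf(S) = -1.

-1


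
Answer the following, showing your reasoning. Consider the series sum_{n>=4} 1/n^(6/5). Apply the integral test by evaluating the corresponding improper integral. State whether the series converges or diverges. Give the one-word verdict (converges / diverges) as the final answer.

Let f(x) = x^(-6/5). Then f is positive, continuous, and decreasing on [4, infinity), so the integral test applies.
Compute the improper integral int_{4}^infinity f(x) dx:
  antiderivative F(x) = -5/x^(1/5).
  As x -> infinity, F(x) -> 0 (since p = 6/5 > 1).
  So int = F(infinity) - F(4) = 0 - (-5*2^(3/5)/2) = 5*2^(3/5)/2.
  Finite, so by the integral test, the series converges.

converges


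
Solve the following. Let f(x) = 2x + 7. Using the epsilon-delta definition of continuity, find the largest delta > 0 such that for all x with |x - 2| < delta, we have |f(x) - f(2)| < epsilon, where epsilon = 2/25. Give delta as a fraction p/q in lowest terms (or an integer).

We compute f(2) = 2*(2) + 7 = 11.
|f(x) - f(2)| = |2x + 7 - (11)| = |2(x - 2)| = 2|x - 2|.
We need 2|x - 2| < 2/25, i.e. |x - 2| < 2/25 / 2 = 1/25.
So any delta <= 1/25 works. Conversely, if delta > 1/25, then x = 2 + 1/25 satisfies |x - 2| = 1/25 < delta but |f(x) - f(2)| = 2 * 1/25 = 2/25, which is not < 2/25; so no larger delta works.
Hence the largest such delta is 1/25.

1/25


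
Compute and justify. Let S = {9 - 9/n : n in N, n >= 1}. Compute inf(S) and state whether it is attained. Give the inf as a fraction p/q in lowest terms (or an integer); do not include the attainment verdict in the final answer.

Analysis:
- Values: 0, 9/2, 6, 27/4, ... strictly increasing.
- Minimum is 0 (n=1); inf = 0 (attained).
- 9 - 9/n -> 9 from below; sup = 9, not attained.
Conclusion: inf(S) = 0, attained in S.

0


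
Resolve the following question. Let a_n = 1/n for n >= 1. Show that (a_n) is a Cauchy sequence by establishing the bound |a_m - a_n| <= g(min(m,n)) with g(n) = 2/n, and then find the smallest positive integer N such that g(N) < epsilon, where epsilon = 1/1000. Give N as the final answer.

For any m, n >= 1, by the triangle inequality:
|a_m - a_n| = |1/m - 1/n| <= 1/m + 1/n <= 2/min(m,n).
So g(n) = 2/n bounds the Cauchy difference. Since g(n) -> 0, (a_n) is Cauchy.
Now solve g(N) < 1/1000: 2/N < 1/1000 <=> N > 2 / (1/1000) = 2000.
The smallest integer strictly greater than 2000 is N = 2001.
Check: g(2001) = 2/2001 = 2/2001 < 1/1000; g(2000) = 1/1000 >= 1/1000. So N = 2001.

2001


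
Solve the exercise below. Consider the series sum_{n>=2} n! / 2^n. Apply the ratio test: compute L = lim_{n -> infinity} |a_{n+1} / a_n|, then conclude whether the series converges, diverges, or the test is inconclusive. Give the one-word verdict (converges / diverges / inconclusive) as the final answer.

Let a_n denote the general term. Form the ratio a_{n+1}/a_n and simplify:
a_{n+1}/a_n = n/2 + 1/2
Take the limit as n -> infinity: L = infinity.
Since L = infinity > 1 (or L = infinity), the ratio test implies the series diverges.

diverges


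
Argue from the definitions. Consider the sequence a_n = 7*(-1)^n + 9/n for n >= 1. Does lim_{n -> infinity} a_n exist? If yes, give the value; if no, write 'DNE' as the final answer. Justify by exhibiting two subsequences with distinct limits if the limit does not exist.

Examine the behaviour of a_n along subsequences.
a_{2k} = 7 + 9/(2k) -> 7. a_{2k+1} = -7 + 9/(2k+1) -> -7.
Since these two subsequential limits are 7 and -7, distinct, the full sequence cannot converge (a convergent sequence has all subsequences tending to the same limit). So lim a_n does not exist.

DNE


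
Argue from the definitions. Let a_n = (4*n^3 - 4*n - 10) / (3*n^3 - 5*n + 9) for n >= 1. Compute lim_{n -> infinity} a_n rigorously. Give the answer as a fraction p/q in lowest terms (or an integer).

Divide numerator and denominator by n^3, the highest power:
numerator / n^3 = 4 - 4/n^2 - 10/n^3
denominator / n^3 = 3 - 5/n^2 + 9/n^3
As n -> infinity, all terms of the form c/n^k (k >= 1) tend to 0.
So numerator / n^3 -> 4 and denominator / n^3 -> 3.
Therefore lim a_n = 4/3.

4/3


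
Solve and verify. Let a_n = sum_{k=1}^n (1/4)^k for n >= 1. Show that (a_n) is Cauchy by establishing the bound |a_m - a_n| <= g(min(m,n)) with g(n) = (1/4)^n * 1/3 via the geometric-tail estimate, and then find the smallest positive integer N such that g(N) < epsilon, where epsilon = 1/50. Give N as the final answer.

For m > n >= 1: |a_m - a_n| = sum_{k=n+1}^m (1/4)^k < sum_{k=n+1}^infinity (1/4)^k = (1/4)^(n+1) / (1 - 1/4) = (1/4)^n * (1/4) * (4/3) = (1/4)^n * 1/3.
So g(n) = (1/4)^n / 3. Since g(n) -> 0, (a_n) is Cauchy.
Now solve g(N) < 1/50: (1/4)^N / 3 < 1/50 <=> 4^N > 1 / (3 * 1/50) = 50/3.
Check powers of 4: 4^2 = 16 <= 50/3, 4^3 = 64 > 50/3.
So the smallest such N is 3. Check: g(3) = 1/(3 * 64) = 1/192 < 1/50.

3


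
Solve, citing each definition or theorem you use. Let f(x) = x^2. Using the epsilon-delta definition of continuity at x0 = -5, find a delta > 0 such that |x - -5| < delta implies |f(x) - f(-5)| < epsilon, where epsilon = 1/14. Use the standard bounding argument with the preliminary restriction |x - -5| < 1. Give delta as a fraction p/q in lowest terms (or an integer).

Factor: |x^2 - (-5)^2| = |x - -5| * |x + -5|.
Impose |x - -5| < 1 first. Then |x + -5| = |(x - -5) + 2*(-5)| <= |x - -5| + 2*|-5| < 1 + 10 = 11.
So |x^2 - (-5)^2| < delta * 11.
We need delta * 11 <= 1/14, i.e. delta <= 1/14/11 = 1/154.
Since 1/154 < 1, this is tighter than 1; take delta = 1/154.
So delta = 1/154 works.

1/154


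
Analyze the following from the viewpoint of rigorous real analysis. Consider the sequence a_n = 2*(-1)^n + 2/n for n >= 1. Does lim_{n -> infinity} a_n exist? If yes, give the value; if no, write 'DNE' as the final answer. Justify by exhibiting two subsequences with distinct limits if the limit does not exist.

Examine the behaviour of a_n along subsequences.
a_{2k} = 2 + 2/(2k) -> 2. a_{2k+1} = -2 + 2/(2k+1) -> -2.
Since these two subsequential limits are 2 and -2, distinct, the full sequence cannot converge (a convergent sequence has all subsequences tending to the same limit). So lim a_n does not exist.

DNE


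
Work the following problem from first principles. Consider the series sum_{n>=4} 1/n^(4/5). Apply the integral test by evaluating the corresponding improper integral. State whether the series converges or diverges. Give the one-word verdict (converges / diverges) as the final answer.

Let f(x) = x^(-4/5). Then f is positive, continuous, and decreasing on [4, infinity), so the integral test applies.
Compute the improper integral int_{4}^infinity f(x) dx:
  antiderivative F(x) = 5*x^(1/5).
  As x -> infinity, F(x) -> infinity (since p = 4/5 < 1).
  So the integral diverges. By the integral test, the series diverges.

diverges


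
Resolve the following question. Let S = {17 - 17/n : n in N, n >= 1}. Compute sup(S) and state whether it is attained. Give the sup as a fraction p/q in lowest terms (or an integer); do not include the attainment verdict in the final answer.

Analysis:
- Values: 0, 17/2, 34/3, 51/4, ... strictly increasing.
- Minimum is 0 (n=1); inf = 0 (attained).
- 17 - 17/n -> 17 from below; sup = 17, not attained.
Conclusion: sup(S) = 17, not attained in S.

17


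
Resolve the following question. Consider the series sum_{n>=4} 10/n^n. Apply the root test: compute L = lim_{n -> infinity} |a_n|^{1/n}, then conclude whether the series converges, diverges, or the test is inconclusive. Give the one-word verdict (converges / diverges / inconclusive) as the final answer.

Let a_n denote the general term. Form |a_n|^(1/n) and simplify:
|a_n|^(1/n) = 10^(1/n)/n
Take the limit as n -> infinity: L = 0.
Since L = 0 < 1, the root test implies convergence.

converges


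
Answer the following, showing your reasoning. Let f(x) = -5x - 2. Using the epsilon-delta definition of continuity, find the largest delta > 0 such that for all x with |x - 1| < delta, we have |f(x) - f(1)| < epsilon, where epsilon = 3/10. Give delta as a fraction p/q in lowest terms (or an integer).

We compute f(1) = -5*(1) - 2 = -7.
|f(x) - f(1)| = |-5x - 2 - (-7)| = |-5(x - 1)| = 5|x - 1|.
We need 5|x - 1| < 3/10, i.e. |x - 1| < 3/10 / 5 = 3/50.
So any delta <= 3/50 works. Conversely, if delta > 3/50, then x = 1 + 3/50 satisfies |x - 1| = 3/50 < delta but |f(x) - f(1)| = 5 * 3/50 = 3/10, which is not < 3/10; so no larger delta works.
Hence the largest such delta is 3/50.

3/50


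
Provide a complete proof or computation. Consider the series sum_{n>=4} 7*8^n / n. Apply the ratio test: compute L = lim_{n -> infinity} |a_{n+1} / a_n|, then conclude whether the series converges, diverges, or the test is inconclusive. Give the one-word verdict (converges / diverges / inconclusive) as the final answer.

Let a_n denote the general term. Form the ratio a_{n+1}/a_n and simplify:
a_{n+1}/a_n = 8*n/(n + 1)
Take the limit as n -> infinity: L = 8.
Since L = 8 > 1 (or L = infinity), the ratio test implies the series diverges.

diverges


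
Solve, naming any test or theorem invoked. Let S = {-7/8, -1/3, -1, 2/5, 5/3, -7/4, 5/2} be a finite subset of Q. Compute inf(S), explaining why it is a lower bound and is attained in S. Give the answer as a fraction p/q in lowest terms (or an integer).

S is finite, so inf(S) = min(S).
Sorted increasing:
-7/4, -1, -7/8, -1/3, 2/5, 5/3, 5/2
The extremum is -7/4.
For every x in S, x >= -7/4. And -7/4 is in S, so it is attained.
Therefore inf(S) = -7/4.

-7/4


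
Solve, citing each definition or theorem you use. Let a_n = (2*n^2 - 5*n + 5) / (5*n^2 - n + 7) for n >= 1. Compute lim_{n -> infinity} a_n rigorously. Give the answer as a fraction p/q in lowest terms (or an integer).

Divide numerator and denominator by n^2, the highest power:
numerator / n^2 = 2 - 5/n + 5/n^2
denominator / n^2 = 5 - 1/n + 7/n^2
As n -> infinity, all terms of the form c/n^k (k >= 1) tend to 0.
So numerator / n^2 -> 2 and denominator / n^2 -> 5.
Therefore lim a_n = 2/5.

2/5


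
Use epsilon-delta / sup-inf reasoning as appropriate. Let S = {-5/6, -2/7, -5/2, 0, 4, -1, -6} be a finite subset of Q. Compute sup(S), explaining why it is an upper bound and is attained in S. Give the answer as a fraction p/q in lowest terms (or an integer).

S is finite, so sup(S) = max(S).
Sorted decreasing:
4, 0, -2/7, -5/6, -1, -5/2, -6
The extremum is 4.
For every x in S, x <= 4. And 4 is in S, so it is attained.
Therefore sup(S) = 4.

4


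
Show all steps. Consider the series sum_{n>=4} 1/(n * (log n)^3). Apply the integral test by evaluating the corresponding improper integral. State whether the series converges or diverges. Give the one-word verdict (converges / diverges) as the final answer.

Let f(x) = 1/(x*log(x)^3). Then f is positive, continuous, and decreasing on [4, infinity), so the integral test applies.
Compute the improper integral int_{4}^infinity f(x) dx:
  antiderivative F(x) = -1/(2*log(x)^2).
  F(x) -> 0 as x -> infinity.  int = 0 - F(4) = 1/(2*log(4)^2) < infinity. By the integral test, the series converges.

converges


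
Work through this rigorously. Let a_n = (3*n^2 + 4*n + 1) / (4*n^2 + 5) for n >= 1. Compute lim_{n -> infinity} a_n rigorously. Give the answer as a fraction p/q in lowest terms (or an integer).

Divide numerator and denominator by n^2, the highest power:
numerator / n^2 = 3 + 4/n + n^(-2)
denominator / n^2 = 4 + 5/n^2
As n -> infinity, all terms of the form c/n^k (k >= 1) tend to 0.
So numerator / n^2 -> 3 and denominator / n^2 -> 4.
Therefore lim a_n = 3/4.

3/4


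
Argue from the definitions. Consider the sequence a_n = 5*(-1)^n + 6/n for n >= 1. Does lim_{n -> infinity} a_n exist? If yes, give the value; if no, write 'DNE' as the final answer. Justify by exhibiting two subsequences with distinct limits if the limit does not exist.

Examine the behaviour of a_n along subsequences.
a_{2k} = 5 + 6/(2k) -> 5. a_{2k+1} = -5 + 6/(2k+1) -> -5.
Since these two subsequential limits are 5 and -5, distinct, the full sequence cannot converge (a convergent sequence has all subsequences tending to the same limit). So lim a_n does not exist.

DNE


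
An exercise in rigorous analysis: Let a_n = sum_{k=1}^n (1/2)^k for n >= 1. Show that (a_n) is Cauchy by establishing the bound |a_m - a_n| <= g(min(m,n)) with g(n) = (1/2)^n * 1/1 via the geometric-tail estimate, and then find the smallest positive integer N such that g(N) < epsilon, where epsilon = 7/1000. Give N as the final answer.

For m > n >= 1: |a_m - a_n| = sum_{k=n+1}^m (1/2)^k < sum_{k=n+1}^infinity (1/2)^k = (1/2)^(n+1) / (1 - 1/2) = (1/2)^n * (1/2) * (2/1) = (1/2)^n * 1/1.
So g(n) = (1/2)^n / 1. Since g(n) -> 0, (a_n) is Cauchy.
Now solve g(N) < 7/1000: (1/2)^N / 1 < 7/1000 <=> 2^N > 1 / (1 * 7/1000) = 1000/7.
Check powers of 2: 2^7 = 128 <= 1000/7, 2^8 = 256 > 1000/7.
So the smallest such N is 8. Check: g(8) = 1/(1 * 256) = 1/256 < 7/1000.

8


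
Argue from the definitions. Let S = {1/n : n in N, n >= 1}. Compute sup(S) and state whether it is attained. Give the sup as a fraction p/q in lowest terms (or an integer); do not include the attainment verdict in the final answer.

Analysis:
- Values: 1, 1/2, 1/3, 1/4, ... strictly decreasing.
- The maximum is 1 (n=1); sup = 1 (attained).
- The set is bounded below by 0; 1/n -> 0 so 0 is the greatest lower bound.
- 0 is not in the set, so inf = 0 is not attained.
Conclusion: sup(S) = 1, attained in S.

1


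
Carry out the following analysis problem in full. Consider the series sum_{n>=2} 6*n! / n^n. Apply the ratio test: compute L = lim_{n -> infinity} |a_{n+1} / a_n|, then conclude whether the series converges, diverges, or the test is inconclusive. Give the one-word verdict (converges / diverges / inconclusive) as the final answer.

Let a_n denote the general term. Form the ratio a_{n+1}/a_n and simplify:
a_{n+1}/a_n = (n/(n + 1))^n
Take the limit as n -> infinity: L = exp(-1).
Since L = exp(-1) < 1, the ratio test implies the series converges.

converges


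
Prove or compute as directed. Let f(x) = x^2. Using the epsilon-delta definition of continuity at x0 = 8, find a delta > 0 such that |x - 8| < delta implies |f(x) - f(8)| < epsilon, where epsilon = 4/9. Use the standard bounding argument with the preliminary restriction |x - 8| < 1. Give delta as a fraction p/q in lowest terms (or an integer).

Factor: |x^2 - (8)^2| = |x - 8| * |x + 8|.
Impose |x - 8| < 1 first. Then |x + 8| = |(x - 8) + 2*(8)| <= |x - 8| + 2*|8| < 1 + 16 = 17.
So |x^2 - (8)^2| < delta * 17.
We need delta * 17 <= 4/9, i.e. delta <= 4/9/17 = 4/153.
Since 4/153 < 1, this is tighter than 1; take delta = 4/153.
So delta = 4/153 works.

4/153


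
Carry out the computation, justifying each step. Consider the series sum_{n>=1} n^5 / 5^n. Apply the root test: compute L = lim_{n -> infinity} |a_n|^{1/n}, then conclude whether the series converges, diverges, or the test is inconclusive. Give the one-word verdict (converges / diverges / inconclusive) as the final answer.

Let a_n denote the general term. Form |a_n|^(1/n) and simplify:
|a_n|^(1/n) = n^(5/n)/5
Take the limit as n -> infinity: L = 1/5.
Since L = 1/5 < 1, the root test implies convergence.

converges


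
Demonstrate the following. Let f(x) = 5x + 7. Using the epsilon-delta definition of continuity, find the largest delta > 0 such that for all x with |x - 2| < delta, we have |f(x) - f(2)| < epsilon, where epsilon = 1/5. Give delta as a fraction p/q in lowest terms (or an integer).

We compute f(2) = 5*(2) + 7 = 17.
|f(x) - f(2)| = |5x + 7 - (17)| = |5(x - 2)| = 5|x - 2|.
We need 5|x - 2| < 1/5, i.e. |x - 2| < 1/5 / 5 = 1/25.
So any delta <= 1/25 works. Conversely, if delta > 1/25, then x = 2 + 1/25 satisfies |x - 2| = 1/25 < delta but |f(x) - f(2)| = 5 * 1/25 = 1/5, which is not < 1/5; so no larger delta works.
Hence the largest such delta is 1/25.

1/25


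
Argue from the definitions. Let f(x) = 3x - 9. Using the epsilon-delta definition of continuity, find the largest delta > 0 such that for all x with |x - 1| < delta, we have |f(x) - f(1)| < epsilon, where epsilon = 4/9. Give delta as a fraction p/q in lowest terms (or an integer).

We compute f(1) = 3*(1) - 9 = -6.
|f(x) - f(1)| = |3x - 9 - (-6)| = |3(x - 1)| = 3|x - 1|.
We need 3|x - 1| < 4/9, i.e. |x - 1| < 4/9 / 3 = 4/27.
So any delta <= 4/27 works. Conversely, if delta > 4/27, then x = 1 + 4/27 satisfies |x - 1| = 4/27 < delta but |f(x) - f(1)| = 3 * 4/27 = 4/9, which is not < 4/9; so no larger delta works.
Hence the largest such delta is 4/27.

4/27


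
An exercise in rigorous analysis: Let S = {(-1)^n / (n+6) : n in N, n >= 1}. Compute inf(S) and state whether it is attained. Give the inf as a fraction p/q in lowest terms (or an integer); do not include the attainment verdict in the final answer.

Analysis:
- Values: -1/7, 1/8, -1/9, 1/10, -1/11, ...
- Positive terms (even n): 1/(2+6), 1/(4+6), ... decreasing -> max = 1/8 (n=2).
- Negative terms (odd n): -1/(1+6), -1/(3+6), ... increasing -> min = -1/7 (n=1).
- So sup = 1/8 (attained at n=2); inf = -1/7 (attained at n=1).
Conclusion: inf(S) = -1/7, attained in S.

-1/7


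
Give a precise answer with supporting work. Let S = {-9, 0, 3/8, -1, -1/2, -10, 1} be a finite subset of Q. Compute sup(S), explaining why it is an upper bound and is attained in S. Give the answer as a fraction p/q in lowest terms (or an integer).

S is finite, so sup(S) = max(S).
Sorted decreasing:
1, 3/8, 0, -1/2, -1, -9, -10
The extremum is 1.
For every x in S, x <= 1. And 1 is in S, so it is attained.
Therefore sup(S) = 1.

1


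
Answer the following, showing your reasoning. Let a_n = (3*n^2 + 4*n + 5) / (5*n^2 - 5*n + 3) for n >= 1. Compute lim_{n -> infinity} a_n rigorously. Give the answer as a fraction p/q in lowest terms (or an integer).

Divide numerator and denominator by n^2, the highest power:
numerator / n^2 = 3 + 4/n + 5/n^2
denominator / n^2 = 5 - 5/n + 3/n^2
As n -> infinity, all terms of the form c/n^k (k >= 1) tend to 0.
So numerator / n^2 -> 3 and denominator / n^2 -> 5.
Therefore lim a_n = 3/5.

3/5


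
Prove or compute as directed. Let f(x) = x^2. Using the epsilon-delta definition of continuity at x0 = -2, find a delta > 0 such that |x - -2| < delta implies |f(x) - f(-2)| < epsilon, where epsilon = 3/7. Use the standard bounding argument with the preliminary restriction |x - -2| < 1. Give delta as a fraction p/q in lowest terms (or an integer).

Factor: |x^2 - (-2)^2| = |x - -2| * |x + -2|.
Impose |x - -2| < 1 first. Then |x + -2| = |(x - -2) + 2*(-2)| <= |x - -2| + 2*|-2| < 1 + 4 = 5.
So |x^2 - (-2)^2| < delta * 5.
We need delta * 5 <= 3/7, i.e. delta <= 3/7/5 = 3/35.
Since 3/35 < 1, this is tighter than 1; take delta = 3/35.
So delta = 3/35 works.

3/35


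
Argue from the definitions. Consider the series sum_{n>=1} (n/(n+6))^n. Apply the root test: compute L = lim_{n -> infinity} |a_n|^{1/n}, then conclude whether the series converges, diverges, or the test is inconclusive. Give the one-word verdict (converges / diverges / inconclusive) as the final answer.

Let a_n denote the general term. Form |a_n|^(1/n) and simplify:
|a_n|^(1/n) = n/(n + 6)
Take the limit as n -> infinity: L = 1.
Since L = 1, the root test is inconclusive. (In fact a_n = (n/(n+6))^n -> e^(-6) != 0, so the nth-term test shows divergence; but the root test itself gives no conclusion.)

inconclusive


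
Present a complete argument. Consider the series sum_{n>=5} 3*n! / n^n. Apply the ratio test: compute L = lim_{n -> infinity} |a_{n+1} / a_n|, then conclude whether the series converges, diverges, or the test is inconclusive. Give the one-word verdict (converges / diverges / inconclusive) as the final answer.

Let a_n denote the general term. Form the ratio a_{n+1}/a_n and simplify:
a_{n+1}/a_n = (n/(n + 1))^n
Take the limit as n -> infinity: L = exp(-1).
Since L = exp(-1) < 1, the ratio test implies the series converges.

converges


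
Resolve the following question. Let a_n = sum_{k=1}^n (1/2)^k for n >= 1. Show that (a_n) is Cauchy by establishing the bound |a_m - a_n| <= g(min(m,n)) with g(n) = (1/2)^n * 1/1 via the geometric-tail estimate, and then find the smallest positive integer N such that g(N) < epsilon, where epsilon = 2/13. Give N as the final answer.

For m > n >= 1: |a_m - a_n| = sum_{k=n+1}^m (1/2)^k < sum_{k=n+1}^infinity (1/2)^k = (1/2)^(n+1) / (1 - 1/2) = (1/2)^n * (1/2) * (2/1) = (1/2)^n * 1/1.
So g(n) = (1/2)^n / 1. Since g(n) -> 0, (a_n) is Cauchy.
Now solve g(N) < 2/13: (1/2)^N / 1 < 2/13 <=> 2^N > 1 / (1 * 2/13) = 13/2.
Check powers of 2: 2^2 = 4 <= 13/2, 2^3 = 8 > 13/2.
So the smallest such N is 3. Check: g(3) = 1/(1 * 8) = 1/8 < 2/13.

3


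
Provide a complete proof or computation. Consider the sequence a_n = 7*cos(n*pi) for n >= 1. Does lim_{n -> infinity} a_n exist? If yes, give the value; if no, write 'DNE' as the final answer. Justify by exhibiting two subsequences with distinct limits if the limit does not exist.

Examine the behaviour of a_n along subsequences.
cos(n*pi) = (-1)^n, so a_n = 7*(-1)^n. a_{2k} = 7 -> 7. a_{2k+1} = -7 -> -7.
Since these two subsequential limits are 7 and -7, distinct, the full sequence cannot converge (a convergent sequence has all subsequences tending to the same limit). So lim a_n does not exist.

DNE


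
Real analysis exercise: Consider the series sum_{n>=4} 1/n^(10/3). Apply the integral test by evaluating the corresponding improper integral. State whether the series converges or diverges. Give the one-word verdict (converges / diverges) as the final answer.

Let f(x) = x^(-10/3). Then f is positive, continuous, and decreasing on [4, infinity), so the integral test applies.
Compute the improper integral int_{4}^infinity f(x) dx:
  antiderivative F(x) = -3/(7*x^(7/3)).
  As x -> infinity, F(x) -> 0 (since p = 10/3 > 1).
  So int = F(infinity) - F(4) = 0 - (-3*2^(1/3)/224) = 3*2^(1/3)/224.
  Finite, so by the integral test, the series converges.

converges


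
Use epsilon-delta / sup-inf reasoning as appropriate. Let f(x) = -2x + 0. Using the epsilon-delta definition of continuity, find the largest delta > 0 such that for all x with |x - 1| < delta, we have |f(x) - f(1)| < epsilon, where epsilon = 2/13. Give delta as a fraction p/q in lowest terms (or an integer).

We compute f(1) = -2*(1) + 0 = -2.
|f(x) - f(1)| = |-2x + 0 - (-2)| = |-2(x - 1)| = 2|x - 1|.
We need 2|x - 1| < 2/13, i.e. |x - 1| < 2/13 / 2 = 1/13.
So any delta <= 1/13 works. Conversely, if delta > 1/13, then x = 1 + 1/13 satisfies |x - 1| = 1/13 < delta but |f(x) - f(1)| = 2 * 1/13 = 2/13, which is not < 2/13; so no larger delta works.
Hence the largest such delta is 1/13.

1/13


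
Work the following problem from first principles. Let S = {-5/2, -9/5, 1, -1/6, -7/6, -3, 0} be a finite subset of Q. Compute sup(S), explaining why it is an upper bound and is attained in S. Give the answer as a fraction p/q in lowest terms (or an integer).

S is finite, so sup(S) = max(S).
Sorted decreasing:
1, 0, -1/6, -7/6, -9/5, -5/2, -3
The extremum is 1.
For every x in S, x <= 1. And 1 is in S, so it is attained.
Therefore sup(S) = 1.

1


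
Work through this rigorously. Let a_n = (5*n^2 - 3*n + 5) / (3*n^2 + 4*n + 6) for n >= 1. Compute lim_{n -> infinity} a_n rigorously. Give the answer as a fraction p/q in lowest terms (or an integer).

Divide numerator and denominator by n^2, the highest power:
numerator / n^2 = 5 - 3/n + 5/n^2
denominator / n^2 = 3 + 4/n + 6/n^2
As n -> infinity, all terms of the form c/n^k (k >= 1) tend to 0.
So numerator / n^2 -> 5 and denominator / n^2 -> 3.
Therefore lim a_n = 5/3.

5/3


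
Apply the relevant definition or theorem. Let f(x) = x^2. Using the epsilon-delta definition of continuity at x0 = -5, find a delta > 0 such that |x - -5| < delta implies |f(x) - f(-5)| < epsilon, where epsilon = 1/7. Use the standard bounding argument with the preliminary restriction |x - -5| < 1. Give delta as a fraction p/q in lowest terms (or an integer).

Factor: |x^2 - (-5)^2| = |x - -5| * |x + -5|.
Impose |x - -5| < 1 first. Then |x + -5| = |(x - -5) + 2*(-5)| <= |x - -5| + 2*|-5| < 1 + 10 = 11.
So |x^2 - (-5)^2| < delta * 11.
We need delta * 11 <= 1/7, i.e. delta <= 1/7/11 = 1/77.
Since 1/77 < 1, this is tighter than 1; take delta = 1/77.
So delta = 1/77 works.

1/77


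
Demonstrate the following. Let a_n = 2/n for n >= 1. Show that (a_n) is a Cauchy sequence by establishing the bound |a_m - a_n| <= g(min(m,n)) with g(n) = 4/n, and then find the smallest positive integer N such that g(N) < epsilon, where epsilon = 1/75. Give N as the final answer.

For any m, n >= 1, by the triangle inequality:
|a_m - a_n| = |2/m - 2/n| <= 2*1/m + 2*1/n <= 4/min(m,n).
So g(n) = 4/n bounds the Cauchy difference. Since g(n) -> 0, (a_n) is Cauchy.
Now solve g(N) < 1/75: 4/N < 1/75 <=> N > 4 / (1/75) = 300.
The smallest integer strictly greater than 300 is N = 301.
Check: g(301) = 4/301 = 4/301 < 1/75; g(300) = 1/75 >= 1/75. So N = 301.

301
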